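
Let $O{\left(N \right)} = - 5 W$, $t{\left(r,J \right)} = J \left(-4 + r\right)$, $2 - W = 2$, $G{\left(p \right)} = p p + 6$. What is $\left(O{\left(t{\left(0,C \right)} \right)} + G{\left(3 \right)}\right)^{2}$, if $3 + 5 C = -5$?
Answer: $225$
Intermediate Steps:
$G{\left(p \right)} = 6 + p^{2}$ ($G{\left(p \right)} = p^{2} + 6 = 6 + p^{2}$)
$C = - \frac{8}{5}$ ($C = - \frac{3}{5} + \frac{1}{5} \left(-5\right) = - \frac{3}{5} - 1 = - \frac{8}{5} \approx -1.6$)
$W = 0$ ($W = 2 - 2 = 0$)
$O{\left(N \right)} = 0$ ($O{\left(N \right)} = \left(-5\right) 0 = 0$)
$\left(O{\left(t{\left(0,C \right)} \right)} + G{\left(3 \right)}\right)^{2} = \left(0 + \left(6 + 3^{2}\right)\right)^{2} = \left(0 + \left(6 + 9\right)\right)^{2} = \left(0 + 15\right)^{2} = 15^{2} = 225$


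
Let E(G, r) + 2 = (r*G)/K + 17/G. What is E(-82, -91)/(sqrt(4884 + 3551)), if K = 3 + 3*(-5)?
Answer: -76757*sqrt(8435)/1037505 ≈ -6.7947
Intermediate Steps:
K = -12 (K = 3 - 15 = -12)
E(G, r) = -2 + 17/G - G*r/12 (E(G, r) = -2 + ((r*G)/(-12) + 17/G) = -2 + ((G*r)*(-1/12) + 17/G) = -2 + (-G*r/12 + 17/G) = -2 + (17/G - G*r/12) = -2 + 17/G - G*r/12)
E(-82, -91)/(sqrt(4884 + 3551)) = (-2 + 17/(-82) - 1/12*(-82)*(-91))/(sqrt(4884 + 3551)) = (-2 + 17*(-1/82) - 3731/6)/(sqrt(8435)) = (-2 - 17/82 - 3731/6)*(sqrt(8435)/8435) = -76757*sqrt(8435)/1037505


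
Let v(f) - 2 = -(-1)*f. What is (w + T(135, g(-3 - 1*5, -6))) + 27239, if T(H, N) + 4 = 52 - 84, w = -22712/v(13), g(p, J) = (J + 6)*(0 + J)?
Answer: 385333/15 ≈ 25689.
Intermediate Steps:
g(p, J) = J*(6 + J) (g(p, J) = (6 + J)*J = J*(6 + J))
v(f) = 2 + f (v(f) = 2 - (-1)*f = 2 + f)
w = -22712/15 (w = -22712/(2 + 13) = -22712/15 ≈ -1514.1)
T(H, N) = -36 (T(H, N) = -4 + (52 - 84) = -4 - 32 = -36)
(w + T(135, g(-3 - 1*5, -6))) + 27239 = (-22712/15 - 36) + 27239 = -23252/15 + 27239 = 385333/15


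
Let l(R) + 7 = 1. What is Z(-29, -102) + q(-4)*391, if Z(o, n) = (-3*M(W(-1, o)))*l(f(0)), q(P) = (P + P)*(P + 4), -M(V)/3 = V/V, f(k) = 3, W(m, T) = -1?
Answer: -54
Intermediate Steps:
M(V) = -3 (M(V) = -3*V/V = -3*1 = -3)
l(R) = -6 (l(R) = -7 + 1 = -6)
q(P) = 2*P*(4 + P) (q(P) = (2*P)*(4 + P) = 2*P*(4 + P))
Z(o, n) = -54 (Z(o, n) = -3*(-3)*(-6) = 9*(-6) = -54)
Z(-29, -102) + q(-4)*391 = -54 + (2*(-4)*(4 - 4))*391 = -54 + (2*(-4)*0)*391 = -54 + 0*391 = -54 + 0 = -54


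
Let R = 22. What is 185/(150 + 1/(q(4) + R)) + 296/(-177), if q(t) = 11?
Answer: -384911/876327 ≈ -0.43923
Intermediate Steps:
185/(150 + 1/(q(4) + R)) + 296/(-177) = 185/(150 + 1/(11 + 22)) + 296/(-177) = 185/(150 + 1/33) + 296*(-1/177) = 185/(150 + 1/33) - 296/177 = 185/(4951/33) - 296/177 = 185*(33/4951) - 296/177 = 6105/4951 - 296/177 = -384911/876327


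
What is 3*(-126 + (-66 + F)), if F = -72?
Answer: -792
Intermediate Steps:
3*(-126 + (-66 + F)) = 3*(-126 + (-66 - 72)) = 3*(-126 - 138) = 3*(-264) = -792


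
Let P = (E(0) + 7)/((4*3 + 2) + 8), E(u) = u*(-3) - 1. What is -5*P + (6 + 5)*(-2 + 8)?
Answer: 711/11 ≈ 64.636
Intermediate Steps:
E(u) = -1 - 3*u (E(u) = -3*u - 1 = -1 - 3*u)
P = 3/11 (P = ((-1 - 3*0) + 7)/((4*3 + 2) + 8) = ((-1 + 0) + 7)/((12 + 2) + 8) = (-1 + 7)/(14 + 8) = 6/22 = 6*(1/22) = 3/11 ≈ 0.27273)
-5*P + (6 + 5)*(-2 + 8) = -5*3/11 + (6 + 5)*(-2 + 8) = -15/11 + 11*6 = -15/11 + 66 = 711/11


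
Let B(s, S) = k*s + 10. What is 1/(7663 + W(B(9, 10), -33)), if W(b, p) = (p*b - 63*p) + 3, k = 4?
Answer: 1/8227 ≈ 0.00012155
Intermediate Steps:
B(s, S) = 10 + 4*s (B(s, S) = 4*s + 10 = 10 + 4*s)
W(b, p) = 3 - 63*p + b*p (W(b, p) = (b*p - 63*p) + 3 = (-63*p + b*p) + 3 = 3 - 63*p + b*p)
1/(7663 + W(B(9, 10), -33)) = 1/(7663 + (3 - 63*(-33) + (10 + 4*9)*(-33))) = 1/(7663 + (3 + 2079 + (10 + 36)*(-33))) = 1/(7663 + (3 + 2079 + 46*(-33))) = 1/(7663 + (3 + 2079 - 1518)) = 1/(7663 + 564) = 1/8227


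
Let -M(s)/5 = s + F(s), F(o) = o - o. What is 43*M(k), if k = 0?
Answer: 0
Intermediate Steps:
F(o) = 0
M(s) = -5*s (M(s) = -5*(s + 0) = -5*s)
43*M(k) = 43*(-5*0) = 43*0 = 0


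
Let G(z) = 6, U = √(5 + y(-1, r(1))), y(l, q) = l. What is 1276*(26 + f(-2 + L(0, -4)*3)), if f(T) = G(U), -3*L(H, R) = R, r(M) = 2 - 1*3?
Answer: 40832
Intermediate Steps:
r(M) = -1 (r(M) = 2 - 3 = -1)
L(H, R) = -R/3
U = 2 (U = √(5 - 1) = √4 = 2)
f(T) = 6
1276*(26 + f(-2 + L(0, -4)*3)) = 1276*(26 + 6) = 1276*32 = 40832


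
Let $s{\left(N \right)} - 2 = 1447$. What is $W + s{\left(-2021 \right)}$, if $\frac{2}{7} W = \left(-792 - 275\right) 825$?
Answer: $- \frac{6159027}{2} \approx -3.0795 \cdot 10^{6}$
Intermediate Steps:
$s{\left(N \right)} = 1449$ ($s{\left(N \right)} = 2 + 1447 = 1449$)
$W = - \frac{6161925}{2}$ ($W = \frac{7 \left(-792 - 275\right) 825}{2} = \frac{7 \left(\left(-1067\right) 825\right)}{2} = \frac{7}{2} \left(-880275\right) = - \frac{6161925}{2} \approx -3.081 \cdot 10^{6}$)
$W + s{\left(-2021 \right)} = - \frac{6161925}{2} + 1449 = - \frac{6159027}{2}$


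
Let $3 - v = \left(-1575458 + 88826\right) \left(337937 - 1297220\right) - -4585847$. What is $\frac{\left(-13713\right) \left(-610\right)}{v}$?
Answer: $- \frac{836493}{142610539070} \approx -5.8656 \cdot 10^{-6}$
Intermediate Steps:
$v = -1426105390700$ ($v = 3 - \left(\left(-1575458 + 88826\right) \left(337937 - 1297220\right) - -4585847\right) = 3 - \left(\left(-1486632\right) \left(-959283\right) + 4585847\right) = 3 - \left(1426100804856 + 4585847\right) = 3 - 1426105390703 = -1426105390700$)
$\frac{\left(-13713\right) \left(-610\right)}{v} = \frac{\left(-13713\right) \left(-610\right)}{-1426105390700} = 8364930 \left(- \frac{1}{1426105390700}\right) = - \frac{836493}{142610539070}$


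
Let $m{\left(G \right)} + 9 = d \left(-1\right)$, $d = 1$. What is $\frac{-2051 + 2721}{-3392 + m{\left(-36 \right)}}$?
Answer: $- \frac{335}{1701} \approx -0.19694$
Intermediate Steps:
$m{\left(G \right)} = -10$ ($m{\left(G \right)} = -9 + 1 \left(-1\right) = -9 - 1 = -10$)
$\frac{-2051 + 2721}{-3392 + m{\left(-36 \right)}} = \frac{-2051 + 2721}{-3392 - 10} = \frac{670}{-3402} = 670 \left(- \frac{1}{3402}\right) = - \frac{335}{1701}$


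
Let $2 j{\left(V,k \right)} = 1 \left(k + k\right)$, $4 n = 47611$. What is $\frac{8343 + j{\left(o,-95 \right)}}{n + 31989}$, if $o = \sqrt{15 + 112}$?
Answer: $\frac{32992}{175567} \approx 0.18792$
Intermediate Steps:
$n = \frac{47611}{4}$ ($n = \frac{1}{4} \cdot 47611 = \frac{47611}{4} \approx 11903.0$)
$o = \sqrt{127} \approx 11.269$
$j{\left(V,k \right)} = k$ ($j{\left(V,k \right)} = \frac{1 \left(k + k\right)}{2} = \frac{1 \cdot 2 k}{2} = \frac{2 k}{2} = k$)
$\frac{8343 + j{\left(o,-95 \right)}}{n + 31989} = \frac{8343 - 95}{\frac{47611}{4} + 31989} = \frac{8248}{\frac{175567}{4}} = 8248 \cdot \frac{4}{175567} = \frac{32992}{175567}$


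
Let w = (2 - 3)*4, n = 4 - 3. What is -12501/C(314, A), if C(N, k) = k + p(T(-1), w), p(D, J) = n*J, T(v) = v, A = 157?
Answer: -1389/17 ≈ -81.706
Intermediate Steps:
n = 1
w = -4 (w = -1*4 = -4)
p(D, J) = J (p(D, J) = 1*J = J)
C(N, k) = -4 + k (C(N, k) = k - 4 = -4 + k)
-12501/C(314, A) = -12501/(-4 + 157) = -12501/153 = -12501*1/153 = -1389/17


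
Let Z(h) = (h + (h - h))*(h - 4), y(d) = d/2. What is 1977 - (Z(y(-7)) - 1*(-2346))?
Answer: -1581/4 ≈ -395.25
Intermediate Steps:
y(d) = d/2 (y(d) = d*(1/2) = d/2)
Z(h) = h*(-4 + h) (Z(h) = (h + 0)*(-4 + h) = h*(-4 + h))
1977 - (Z(y(-7)) - 1*(-2346)) = 1977 - (((1/2)*(-7))*(-4 + (1/2)*(-7)) - 1*(-2346)) = 1977 - (-7*(-4 - 7/2)/2 + 2346) = 1977 - (-7/2*(-15/2) + 2346) = 1977 - (105/4 + 2346) = 1977 - 1*9489/4 = 1977 - 9489/4 = -1581/4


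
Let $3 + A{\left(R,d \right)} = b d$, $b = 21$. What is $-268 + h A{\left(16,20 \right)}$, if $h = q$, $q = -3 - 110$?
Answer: $-47389$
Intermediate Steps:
$A{\left(R,d \right)} = -3 + 21 d$
$q = -113$ ($q = -3 - 110 = -113$)
$h = -113$
$-268 + h A{\left(16,20 \right)} = -268 - 113 \left(-3 + 21 \cdot 20\right) = -268 - 113 \left(-3 + 420\right) = -268 - 47121 = -47389$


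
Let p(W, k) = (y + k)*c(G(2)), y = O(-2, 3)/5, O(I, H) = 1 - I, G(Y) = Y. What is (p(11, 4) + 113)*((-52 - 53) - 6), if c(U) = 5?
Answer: -15096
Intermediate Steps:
y = ⅗ (y = (1 - 1*(-2))/5 = (1 + 2)*(⅕) = 3*(⅕) = ⅗ ≈ 0.60000)
p(W, k) = 3 + 5*k (p(W, k) = (⅗ + k)*5 = 3 + 5*k)
(p(11, 4) + 113)*((-52 - 53) - 6) = ((3 + 5*4) + 113)*((-52 - 53) - 6) = ((3 + 20) + 113)*(-105 - 6) = (23 + 113)*(-111) = 136*(-111) = -15096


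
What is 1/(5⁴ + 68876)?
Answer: 1/69501 ≈ 1.4388e-5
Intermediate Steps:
1/(5⁴ + 68876) = 1/(625 + 68876) = 1/69501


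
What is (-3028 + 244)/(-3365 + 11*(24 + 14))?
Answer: 2784/2947 ≈ 0.94469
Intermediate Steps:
(-3028 + 244)/(-3365 + 11*(24 + 14)) = -2784/(-3365 + 11*38) = -2784/(-3365 + 418) = -2784/(-2947) = -2784*(-1/2947) = 2784/2947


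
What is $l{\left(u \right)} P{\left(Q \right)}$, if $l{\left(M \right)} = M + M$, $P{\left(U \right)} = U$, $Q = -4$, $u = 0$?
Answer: $0$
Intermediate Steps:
$l{\left(M \right)} = 2 M$
$l{\left(u \right)} P{\left(Q \right)} = 2 \cdot 0 \left(-4\right) = 0 \left(-4\right) = 0$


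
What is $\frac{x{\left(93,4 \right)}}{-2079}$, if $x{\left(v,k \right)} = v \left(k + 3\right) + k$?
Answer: $- \frac{655}{2079} \approx -0.31506$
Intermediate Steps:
$x{\left(v,k \right)} = k + v \left(3 + k\right)$ ($x{\left(v,k \right)} = v \left(3 + k\right) + k = k + v \left(3 + k\right)$)
$\frac{x{\left(93,4 \right)}}{-2079} = \frac{4 + 3 \cdot 93 + 4 \cdot 93}{-2079} = \left(4 + 279 + 372\right) \left(- \frac{1}{2079}\right) = 655 \left(- \frac{1}{2079}\right) = - \frac{655}{2079}$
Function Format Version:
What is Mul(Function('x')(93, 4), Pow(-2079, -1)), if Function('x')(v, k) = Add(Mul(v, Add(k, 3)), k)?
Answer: Rational(-655, 2079) ≈ -0.31506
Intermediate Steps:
Function('x')(v, k) = Add(k, Mul(v, Add(3, k))) (Function('x')(v, k) = Add(Mul(v, Add(3, k)), k) = Add(k, Mul(v, Add(3, k))))
Mul(Function('x')(93, 4), Pow(-2079, -1)) = Mul(Add(4, Mul(3, 93), Mul(4, 93)), Pow(-2079, -1)) = Mul(Add(4, 279, 372), Rational(-1, 2079)) = Mul(655, Rational(-1, 2079)) = Rational(-655, 2079)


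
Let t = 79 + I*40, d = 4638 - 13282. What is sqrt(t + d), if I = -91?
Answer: I*sqrt(12205) ≈ 110.48*I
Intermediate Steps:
d = -8644
t = -3561 (t = 79 - 91*40 = 79 - 3640 = -3561)
sqrt(t + d) = sqrt(-3561 - 8644) = sqrt(-12205) = I*sqrt(12205)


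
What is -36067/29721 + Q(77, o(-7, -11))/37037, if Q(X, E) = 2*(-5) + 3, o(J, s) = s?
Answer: -190860218/157253811 ≈ -1.2137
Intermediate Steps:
Q(X, E) = -7 (Q(X, E) = -10 + 3 = -7)
-36067/29721 + Q(77, o(-7, -11))/37037 = -36067/29721 - 7/37037 = -36067*1/29721 - 7*1/37037 = -36067/29721 - 1/5291 = -190860218/157253811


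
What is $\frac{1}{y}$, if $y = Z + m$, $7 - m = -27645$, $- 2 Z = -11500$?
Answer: $\frac{1}{33402} \approx 2.9938 \cdot 10^{-5}$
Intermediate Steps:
$Z = 5750$ ($Z = \left(- \frac{1}{2}\right) \left(-11500\right) = 5750$)
$m = 27652$ ($m = 7 - -27645 = 7 + 27645 = 27652$)
$y = 33402$ ($y = 5750 + 27652 = 33402$)
$\frac{1}{y} = \frac{1}{33402}$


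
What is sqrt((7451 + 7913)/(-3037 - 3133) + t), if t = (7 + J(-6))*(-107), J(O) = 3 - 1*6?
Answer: I*sqrt(4097071270)/3085 ≈ 20.748*I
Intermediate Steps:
J(O) = -3 (J(O) = 3 - 6 = -3)
t = -428 (t = (7 - 3)*(-107) = 4*(-107) = -428)
sqrt((7451 + 7913)/(-3037 - 3133) + t) = sqrt((7451 + 7913)/(-3037 - 3133) - 428) = sqrt(15364/(-6170) - 428) = sqrt(15364*(-1/6170) - 428) = sqrt(-7682/3085 - 428) = sqrt(-1328062/3085) = I*sqrt(4097071270)/3085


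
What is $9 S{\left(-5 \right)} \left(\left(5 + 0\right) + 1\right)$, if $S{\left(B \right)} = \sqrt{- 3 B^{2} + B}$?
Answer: $216 i \sqrt{5} \approx 482.99 i$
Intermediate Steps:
$S{\left(B \right)} = \sqrt{B - 3 B^{2}}$
$9 S{\left(-5 \right)} \left(\left(5 + 0\right) + 1\right) = 9 \sqrt{- 5 \left(1 - -15\right)} \left(\left(5 + 0\right) + 1\right) = 9 \sqrt{- 5 \left(1 + 15\right)} \left(5 + 1\right) = 9 \sqrt{\left(-5\right) 16} \cdot 6 = 9 \sqrt{-80} \cdot 6 = 9 \cdot 4 i \sqrt{5} \cdot 6 = 36 i \sqrt{5} \cdot 6 = 216 i \sqrt{5}$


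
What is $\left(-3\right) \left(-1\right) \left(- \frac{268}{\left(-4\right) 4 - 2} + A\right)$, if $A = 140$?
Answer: $\frac{1394}{3} \approx 464.67$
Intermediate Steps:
$\left(-3\right) \left(-1\right) \left(- \frac{268}{\left(-4\right) 4 - 2} + A\right) = \left(-3\right) \left(-1\right) \left(- \frac{268}{\left(-4\right) 4 - 2} + 140\right) = 3 \left(- \frac{268}{-16 - 2} + 140\right) = 3 \left(- \frac{268}{-18} + 140\right) = 3 \left(\left(-268\right) \left(- \frac{1}{18}\right) + 140\right) = 3 \left(\frac{134}{9} + 140\right) = 3 \cdot \frac{1394}{9} = \frac{1394}{3}$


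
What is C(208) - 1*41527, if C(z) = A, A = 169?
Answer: -41358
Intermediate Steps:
C(z) = 169
C(208) - 1*41527 = 169 - 1*41527 = 169 - 41527 = -41358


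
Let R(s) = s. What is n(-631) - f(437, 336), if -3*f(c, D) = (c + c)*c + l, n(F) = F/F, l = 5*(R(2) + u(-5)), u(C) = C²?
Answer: 382076/3 ≈ 1.2736e+5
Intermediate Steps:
l = 135 (l = 5*(2 + (-5)²) = 5*(2 + 25) = 5*27 = 135)
n(F) = 1
f(c, D) = -45 - 2*c²/3 (f(c, D) = -((c + c)*c + 135)/3 = -((2*c)*c + 135)/3 = -(2*c² + 135)/3 = -(135 + 2*c²)/3 = -45 - 2*c²/3)
n(-631) - f(437, 336) = 1 - (-45 - ⅔*437²) = 1 - (-45 - ⅔*190969) = 1 - (-45 - 381938/3) = 1 - 1*(-382073/3) = 1 + 382073/3 = 382076/3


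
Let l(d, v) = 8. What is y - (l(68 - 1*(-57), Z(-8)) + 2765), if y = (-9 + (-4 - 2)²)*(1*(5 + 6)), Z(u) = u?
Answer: -2476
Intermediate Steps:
y = 297 (y = (-9 + (-6)²)*(1*11) = (-9 + 36)*11 = 27*11 = 297)
y - (l(68 - 1*(-57), Z(-8)) + 2765) = 297 - (8 + 2765) = 297 - 1*2773 = 297 - 2773 = -2476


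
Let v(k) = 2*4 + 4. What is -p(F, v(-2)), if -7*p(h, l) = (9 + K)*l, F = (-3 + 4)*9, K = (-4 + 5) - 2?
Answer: 96/7 ≈ 13.714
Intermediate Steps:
K = -1 (K = 1 - 2 = -1)
v(k) = 12 (v(k) = 8 + 4 = 12)
F = 9 (F = 1*9 = 9)
p(h, l) = -8*l/7 (p(h, l) = -(9 - 1)*l/7 = -8*l/7)
-p(F, v(-2)) = -(-8)*12/7 = -1*(-96/7) = 96/7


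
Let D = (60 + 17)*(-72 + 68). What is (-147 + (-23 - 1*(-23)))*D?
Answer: 45276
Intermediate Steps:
D = -308 (D = 77*(-4) = -308)
(-147 + (-23 - 1*(-23)))*D = (-147 + (-23 - 1*(-23)))*(-308) = (-147 + (-23 + 23))*(-308) = (-147 + 0)*(-308) = -147*(-308) = 45276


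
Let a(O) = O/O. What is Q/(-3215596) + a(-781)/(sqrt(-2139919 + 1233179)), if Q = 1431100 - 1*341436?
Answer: -272416/803899 - I*sqrt(226685)/453370 ≈ -0.33887 - 0.0010502*I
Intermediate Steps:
a(O) = 1
Q = 1089664 (Q = 1431100 - 341436 = 1089664)
Q/(-3215596) + a(-781)/(sqrt(-2139919 + 1233179)) = 1089664/(-3215596) + 1/sqrt(-2139919 + 1233179) = 1089664*(-1/3215596) + 1/sqrt(-906740) = -272416/803899 + 1/(2*I*sqrt(226685)) = -272416/803899 + 1*(-I*sqrt(226685)/453370) = -272416/803899 - I*sqrt(226685)/453370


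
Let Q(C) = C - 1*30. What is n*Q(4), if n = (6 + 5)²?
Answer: -3146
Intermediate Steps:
Q(C) = -30 + C (Q(C) = C - 30 = -30 + C)
n = 121 (n = 11² = 121)
n*Q(4) = 121*(-30 + 4) = 121*(-26) = -3146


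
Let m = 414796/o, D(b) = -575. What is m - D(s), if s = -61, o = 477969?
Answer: 275246971/477969 ≈ 575.87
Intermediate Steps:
m = 414796/477969 ≈ 0.86783
m - D(s) = 414796/477969 - 1*(-575) = 414796/477969 + 575 = 275246971/477969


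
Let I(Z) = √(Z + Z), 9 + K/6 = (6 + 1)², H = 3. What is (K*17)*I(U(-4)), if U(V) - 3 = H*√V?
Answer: 4080*√(6 + 12*I) ≈ 12712.0 + 7856.7*I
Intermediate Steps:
U(V) = 3 + 3*√V
K = 240 (K = -54 + 6*(6 + 1)² = -54 + 6*7² = -54 + 6*49 = -54 + 294 = 240)
I(Z) = √2*√Z (I(Z) = √(2*Z) = √2*√Z)
(K*17)*I(U(-4)) = (240*17)*(√2*√(3 + 3*√(-4))) = 4080*(√2*√(3 + 3*(2*I))) = 4080*(√2*√(3 + 6*I)) = 4080*√2*√(3 + 6*I)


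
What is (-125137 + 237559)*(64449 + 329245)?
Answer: 44259866868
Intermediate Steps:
(-125137 + 237559)*(64449 + 329245) = 112422*393694 = 44259866868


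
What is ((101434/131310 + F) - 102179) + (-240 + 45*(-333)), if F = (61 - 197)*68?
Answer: -8315286343/65655 ≈ -1.2665e+5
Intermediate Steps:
F = -9248 (F = -136*68 = -9248)
((101434/131310 + F) - 102179) + (-240 + 45*(-333)) = ((101434/131310 - 9248) - 102179) + (-240 + 45*(-333)) = ((101434*(1/131310) - 9248) - 102179) + (-240 - 14985) = ((50717/65655 - 9248) - 102179) - 15225 = (-607126723/65655 - 102179) - 15225 = -7315688968/65655 - 15225 = -8315286343/65655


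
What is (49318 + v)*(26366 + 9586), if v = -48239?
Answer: 38792208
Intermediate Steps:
(49318 + v)*(26366 + 9586) = (49318 - 48239)*(26366 + 9586) = 1079*35952 = 38792208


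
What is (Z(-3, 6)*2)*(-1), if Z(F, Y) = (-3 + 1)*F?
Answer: -12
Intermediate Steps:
Z(F, Y) = -2*F
(Z(-3, 6)*2)*(-1) = (-2*(-3)*2)*(-1) = (6*2)*(-1) = 12*(-1) = -12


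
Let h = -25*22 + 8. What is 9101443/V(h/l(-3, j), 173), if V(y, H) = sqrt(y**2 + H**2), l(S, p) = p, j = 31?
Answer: 1276673*sqrt(29055533)/131473 ≈ 52343.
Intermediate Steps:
h = -542 (h = -550 + 8 = -542)
V(y, H) = sqrt(H**2 + y**2)
9101443/V(h/l(-3, j), 173) = 9101443/(sqrt(173**2 + (-542/31)**2)) = 9101443/(sqrt(29929 + (-542*1/31)**2)) = 9101443/(sqrt(29929 + (-542/31)**2)) = 9101443/(sqrt(29929 + 293764/961)) = 9101443/(sqrt(29055533/961)) = 9101443/((sqrt(29055533)/31)) = 9101443*(31*sqrt(29055533)/29055533) = 1276673*sqrt(29055533)/131473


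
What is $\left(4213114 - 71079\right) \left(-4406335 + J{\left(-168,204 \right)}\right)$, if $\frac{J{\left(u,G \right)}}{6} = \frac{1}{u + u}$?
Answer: $- \frac{1022066856478635}{56} \approx -1.8251 \cdot 10^{13}$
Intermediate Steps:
$J{\left(u,G \right)} = \frac{3}{u}$ ($J{\left(u,G \right)} = \frac{6}{u + u} = \frac{6}{2 u} = 6 \frac{1}{2 u} = \frac{3}{u}$)
$\left(4213114 - 71079\right) \left(-4406335 + J{\left(-168,204 \right)}\right) = \left(4213114 - 71079\right) \left(-4406335 + \frac{3}{-168}\right) = 4142035 \left(-4406335 + 3 \left(- \frac{1}{168}\right)\right) = 4142035 \left(-4406335 - \frac{1}{56}\right) = 4142035 \left(- \frac{246754761}{56}\right) = - \frac{1022066856478635}{56}$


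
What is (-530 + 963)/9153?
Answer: 433/9153 ≈ 0.047307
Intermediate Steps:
(-530 + 963)/9153 = 433*(1/9153) = 433/9153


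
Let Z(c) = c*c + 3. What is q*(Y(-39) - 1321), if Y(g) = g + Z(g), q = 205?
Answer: 33620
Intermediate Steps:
Z(c) = 3 + c² (Z(c) = c² + 3 = 3 + c²)
Y(g) = 3 + g + g² (Y(g) = g + (3 + g²) = 3 + g + g²)
q*(Y(-39) - 1321) = 205*((3 - 39 + (-39)²) - 1321) = 205*((3 - 39 + 1521) - 1321) = 205*(1485 - 1321) = 205*164 = 33620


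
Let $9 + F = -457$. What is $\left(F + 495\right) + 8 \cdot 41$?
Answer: $357$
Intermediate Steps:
$F = -466$ ($F = -9 - 457 = -466$)
$\left(F + 495\right) + 8 \cdot 41 = \left(-466 + 495\right) + 8 \cdot 41 = 29 + 328 = 357$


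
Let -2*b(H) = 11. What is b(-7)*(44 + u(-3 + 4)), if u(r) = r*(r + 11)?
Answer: -308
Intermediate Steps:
u(r) = r*(11 + r)
b(H) = -11/2 (b(H) = -½*11 = -11/2)
b(-7)*(44 + u(-3 + 4)) = -11*(44 + (-3 + 4)*(11 + (-3 + 4)))/2 = -11*(44 + 1*(11 + 1))/2 = -11*(44 + 1*12)/2 = -11*(44 + 12)/2 = -11/2*56 = -308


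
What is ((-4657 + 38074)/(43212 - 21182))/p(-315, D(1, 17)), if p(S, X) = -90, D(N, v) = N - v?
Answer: -3713/220300 ≈ -0.016854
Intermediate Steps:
((-4657 + 38074)/(43212 - 21182))/p(-315, D(1, 17)) = ((-4657 + 38074)/(43212 - 21182))/(-90) = (33417/22030)*(-1/90) = -3713/220300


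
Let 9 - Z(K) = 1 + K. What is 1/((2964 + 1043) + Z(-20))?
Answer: 1/4035 ≈ 0.00024783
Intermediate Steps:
Z(K) = 8 - K (Z(K) = 9 - (1 + K) = 9 + (-1 - K) = 8 - K)
1/((2964 + 1043) + Z(-20)) = 1/((2964 + 1043) + (8 - 1*(-20))) = 1/(4007 + (8 + 20)) = 1/(4007 + 28) = 1/4035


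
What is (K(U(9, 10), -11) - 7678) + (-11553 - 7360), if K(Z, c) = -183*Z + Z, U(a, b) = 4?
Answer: -27319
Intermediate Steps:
K(Z, c) = -182*Z
(K(U(9, 10), -11) - 7678) + (-11553 - 7360) = (-182*4 - 7678) + (-11553 - 7360) = (-728 - 7678) - 18913 = -8406 - 18913 = -27319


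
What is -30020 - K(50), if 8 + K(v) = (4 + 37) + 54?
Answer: -30107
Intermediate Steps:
K(v) = 87 (K(v) = -8 + ((4 + 37) + 54) = -8 + (41 + 54) = -8 + 95 = 87)
-30020 - K(50) = -30020 - 1*87 = -30020 - 87 = -30107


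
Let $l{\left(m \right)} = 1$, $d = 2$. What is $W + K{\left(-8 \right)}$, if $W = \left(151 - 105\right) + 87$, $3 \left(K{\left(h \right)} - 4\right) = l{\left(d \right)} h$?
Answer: $\frac{403}{3} \approx 134.33$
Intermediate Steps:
$K{\left(h \right)} = 4 + \frac{h}{3}$ ($K{\left(h \right)} = 4 + \frac{1 h}{3} = 4 + \frac{h}{3}$)
$W = 133$ ($W = 46 + 87 = 133$)
$W + K{\left(-8 \right)} = 133 + \left(4 + \frac{1}{3} \left(-8\right)\right) = 133 + \left(4 - \frac{8}{3}\right) = 133 + \frac{4}{3} = \frac{403}{3}$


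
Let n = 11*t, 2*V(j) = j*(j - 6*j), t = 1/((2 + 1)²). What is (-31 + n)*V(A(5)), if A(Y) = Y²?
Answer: 418750/9 ≈ 46528.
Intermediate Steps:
t = ⅑ (t = 1/(3²) = 1/9 = ⅑ ≈ 0.11111)
V(j) = -5*j²/2 (V(j) = (j*(j - 6*j))/2 = (j*(-5*j))/2 = (-5*j²)/2 = -5*j²/2)
n = 11/9 (n = 11*(⅑) = 11/9 ≈ 1.2222)
(-31 + n)*V(A(5)) = (-31 + 11/9)*(-5*(5²)²/2) = -(-670)*25²/9 = -(-670)*625/9 = -268/9*(-3125/2) = 418750/9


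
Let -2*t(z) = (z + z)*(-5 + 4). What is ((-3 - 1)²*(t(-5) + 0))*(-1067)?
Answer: 85360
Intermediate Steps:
t(z) = z (t(z) = -(z + z)*(-5 + 4)/2 = -2*z*(-1)/2 = -(-1)*z = z)
((-3 - 1)²*(t(-5) + 0))*(-1067) = ((-3 - 1)²*(-5 + 0))*(-1067) = ((-4)²*(-5))*(-1067) = (16*(-5))*(-1067) = -80*(-1067) = 85360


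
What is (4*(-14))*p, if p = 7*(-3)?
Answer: 1176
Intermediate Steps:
p = -21
(4*(-14))*p = (4*(-14))*(-21) = -56*(-21) = 1176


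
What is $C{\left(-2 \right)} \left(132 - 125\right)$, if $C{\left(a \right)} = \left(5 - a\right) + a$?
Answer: $35$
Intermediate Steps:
$C{\left(a \right)} = 5$
$C{\left(-2 \right)} \left(132 - 125\right) = 5 \left(132 - 125\right) = 5 \cdot 7 = 35$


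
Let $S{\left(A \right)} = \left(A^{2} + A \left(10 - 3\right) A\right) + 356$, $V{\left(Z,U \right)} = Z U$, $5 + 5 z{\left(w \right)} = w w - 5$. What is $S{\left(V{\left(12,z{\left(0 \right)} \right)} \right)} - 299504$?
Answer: $-294540$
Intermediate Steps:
$z{\left(w \right)} = -2 + \frac{w^{2}}{5}$ ($z{\left(w \right)} = -1 + \frac{w w - 5}{5} = -1 + \frac{w^{2} - 5}{5} = -1 + \frac{-5 + w^{2}}{5} = -1 + \left(-1 + \frac{w^{2}}{5}\right) = -2 + \frac{w^{2}}{5}$)
$V{\left(Z,U \right)} = U Z$
$S{\left(A \right)} = 356 + 8 A^{2}$ ($S{\left(A \right)} = \left(A^{2} + A 7 A\right) + 356 = \left(A^{2} + 7 A A\right) + 356 = \left(A^{2} + 7 A^{2}\right) + 356 = 8 A^{2} + 356 = 356 + 8 A^{2}$)
$S{\left(V{\left(12,z{\left(0 \right)} \right)} \right)} - 299504 = \left(356 + 8 \left(\left(-2 + \frac{0^{2}}{5}\right) 12\right)^{2}\right) - 299504 = \left(356 + 8 \left(\left(-2 + \frac{1}{5} \cdot 0\right) 12\right)^{2}\right) - 299504 = \left(356 + 8 \left(\left(-2 + 0\right) 12\right)^{2}\right) - 299504 = \left(356 + 8 \left(\left(-2\right) 12\right)^{2}\right) - 299504 = \left(356 + 8 \left(-24\right)^{2}\right) - 299504 = \left(356 + 8 \cdot 576\right) - 299504 = \left(356 + 4608\right) - 299504 = 4964 - 299504 = -294540$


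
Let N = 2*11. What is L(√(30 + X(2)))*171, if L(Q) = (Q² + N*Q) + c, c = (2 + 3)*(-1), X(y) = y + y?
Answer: 4959 + 3762*√34 ≈ 26895.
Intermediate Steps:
X(y) = 2*y
N = 22
c = -5 (c = 5*(-1) = -5)
L(Q) = -5 + Q² + 22*Q (L(Q) = (Q² + 22*Q) - 5 = -5 + Q² + 22*Q)
L(√(30 + X(2)))*171 = (-5 + (√(30 + 2*2))² + 22*√(30 + 2*2))*171 = (-5 + (√(30 + 4))² + 22*√(30 + 4))*171 = (-5 + (√34)² + 22*√34)*171 = (-5 + 34 + 22*√34)*171 = (29 + 22*√34)*171 = 4959 + 3762*√34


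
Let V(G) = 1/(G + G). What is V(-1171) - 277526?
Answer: -649965893/2342 ≈ -2.7753e+5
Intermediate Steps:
V(G) = 1/(2*G)
V(-1171) - 277526 = (½)/(-1171) - 277526 = (½)*(-1/1171) - 277526 = -1/2342 - 277526 = -649965893/2342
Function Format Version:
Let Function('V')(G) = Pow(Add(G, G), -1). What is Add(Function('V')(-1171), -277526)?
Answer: Rational(-649965893, 2342) ≈ -2.7753e+5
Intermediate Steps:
Function('V')(G) = Mul(Rational(1, 2), Pow(G, -1)) (Function('V')(G) = Pow(Mul(2, G), -1) = Mul(Rational(1, 2), Pow(G, -1)))
Add(Function('V')(-1171), -277526) = Add(Mul(Rational(1, 2), Pow(-1171, -1)), -277526) = Add(Mul(Rational(1, 2), Rational(-1, 1171)), -277526) = Add(Rational(-1, 2342), -277526) = Rational(-649965893, 2342)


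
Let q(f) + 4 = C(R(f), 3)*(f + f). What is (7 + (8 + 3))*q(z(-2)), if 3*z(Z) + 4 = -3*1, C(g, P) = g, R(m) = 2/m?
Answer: 0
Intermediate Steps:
z(Z) = -7/3 (z(Z) = -4/3 + (-3*1)/3 = -4/3 + (⅓)*(-3) = -4/3 - 1 = -7/3)
q(f) = 0 (q(f) = -4 + (2/f)*(f + f) = -4 + (2/f)*(2*f) = -4 + 4 = 0)
(7 + (8 + 3))*q(z(-2)) = (7 + (8 + 3))*0 = (7 + 11)*0 = 18*0 = 0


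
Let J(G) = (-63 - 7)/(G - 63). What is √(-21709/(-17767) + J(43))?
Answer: 3*√662460362/35534 ≈ 2.1730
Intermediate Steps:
J(G) = -70/(-63 + G)
√(-21709/(-17767) + J(43)) = √(-21709/(-17767) - 70/(-63 + 43)) = √(-21709*(-1/17767) - 70/(-20)) = √(21709/17767 - 70*(-1/20)) = √(21709/17767 + 7/2) = √(167787/35534) = 3*√662460362/35534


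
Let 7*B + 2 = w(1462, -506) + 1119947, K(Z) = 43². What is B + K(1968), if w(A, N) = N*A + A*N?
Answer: -346656/7 ≈ -49522.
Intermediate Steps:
w(A, N) = 2*A*N (w(A, N) = A*N + A*N = 2*A*N)
K(Z) = 1849
B = -359599/7 (B = -2/7 + (2*1462*(-506) + 1119947)/7 = -2/7 + (-1479544 + 1119947)/7 = -2/7 + (⅐)*(-359597) = -2/7 - 51371 = -359599/7 ≈ -51371.)
B + K(1968) = -359599/7 + 1849 = -346656/7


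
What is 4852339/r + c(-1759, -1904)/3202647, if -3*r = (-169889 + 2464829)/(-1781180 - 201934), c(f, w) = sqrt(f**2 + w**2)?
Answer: 4811370701823/382490 + sqrt(6719297)/3202647 ≈ 1.2579e+7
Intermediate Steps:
r = 382490/991557 (r = -(-169889 + 2464829)/(3*(-1781180 - 201934)) = -764980/(-1983114) = -764980*(-1)/1983114 = -1/3*(-382490/330519) = 382490/991557 ≈ 0.38575)
4852339/r + c(-1759, -1904)/3202647 = 4852339/(382490/991557) + sqrt((-1759)**2 + (-1904)**2)/3202647 = 4852339*(991557/382490) + sqrt(3094081 + 3625216)*(1/3202647) = 4811370701823/382490 + sqrt(6719297)*(1/3202647) = 4811370701823/382490 + sqrt(6719297)/3202647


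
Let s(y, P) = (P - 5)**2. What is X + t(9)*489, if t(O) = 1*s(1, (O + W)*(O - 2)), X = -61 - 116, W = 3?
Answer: 3051672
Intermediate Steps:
s(y, P) = (-5 + P)**2
X = -177
t(O) = (-5 + (-2 + O)*(3 + O))**2 (t(O) = 1*(-5 + (O + 3)*(O - 2))**2 = 1*(-5 + (3 + O)*(-2 + O))**2 = 1*(-5 + (-2 + O)*(3 + O))**2 = (-5 + (-2 + O)*(3 + O))**2)
X + t(9)*489 = -177 + (-11 + 9 + 9**2)**2*489 = -177 + (-11 + 9 + 81)**2*489 = -177 + 79**2*489 = -177 + 6241*489 = -177 + 3051849 = 3051672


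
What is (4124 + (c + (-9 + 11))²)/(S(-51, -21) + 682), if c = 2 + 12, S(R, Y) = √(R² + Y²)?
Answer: 1493580/231041 - 85410*√2/231041 ≈ 5.9418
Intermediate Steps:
c = 14
(4124 + (c + (-9 + 11))²)/(S(-51, -21) + 682) = (4124 + (14 + (-9 + 11))²)/(√((-51)² + (-21)²) + 682) = (4124 + (14 + 2)²)/(√(2601 + 441) + 682) = (4124 + 16²)/(√3042 + 682) = (4124 + 256)/(39*√2 + 682) = 4380/(682 + 39*√2)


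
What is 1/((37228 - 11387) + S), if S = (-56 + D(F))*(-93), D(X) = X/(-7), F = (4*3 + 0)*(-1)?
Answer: 7/216227 ≈ 3.2373e-5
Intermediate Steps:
F = -12 (F = (12 + 0)*(-1) = 12*(-1) = -12)
D(X) = -X/7 (D(X) = X*(-⅐) = -X/7)
S = 35340/7 (S = (-56 - ⅐*(-12))*(-93) = (-56 + 12/7)*(-93) = -380/7*(-93) = 35340/7 ≈ 5048.6)
1/((37228 - 11387) + S) = 1/((37228 - 11387) + 35340/7) = 1/(25841 + 35340/7) = 1/(216227/7) = 7/216227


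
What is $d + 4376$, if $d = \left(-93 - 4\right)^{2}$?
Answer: $13785$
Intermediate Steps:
$d = 9409$ ($d = \left(-93 - 4\right)^{2} = \left(-97\right)^{2} = 9409$)
$d + 4376 = 9409 + 4376 = 13785$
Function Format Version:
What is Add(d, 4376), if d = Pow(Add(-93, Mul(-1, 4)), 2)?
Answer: 13785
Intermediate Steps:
d = 9409 (d = Pow(Add(-93, -4), 2) = Pow(-97, 2) = 9409)
Add(d, 4376) = Add(9409, 4376) = 13785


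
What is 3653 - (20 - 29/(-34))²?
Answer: 3720187/1156 ≈ 3218.2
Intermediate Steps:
3653 - (20 - 29/(-34))² = 3653 - (20 - 29*(-1/34))² = 3653 - (20 + 29/34)² = 3653 - (709/34)² = 3653 - 1*502681/1156 = 3653 - 502681/1156 = 3720187/1156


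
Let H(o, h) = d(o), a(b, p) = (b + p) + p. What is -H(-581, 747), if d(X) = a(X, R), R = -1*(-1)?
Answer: 579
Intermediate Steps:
R = 1
a(b, p) = b + 2*p
d(X) = 2 + X (d(X) = X + 2*1 = X + 2 = 2 + X)
H(o, h) = 2 + o
-H(-581, 747) = -(2 - 581) = -1*(-579) = 579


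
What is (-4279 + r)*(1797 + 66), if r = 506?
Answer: -7029099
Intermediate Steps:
(-4279 + r)*(1797 + 66) = (-4279 + 506)*(1797 + 66) = -3773*1863 = -7029099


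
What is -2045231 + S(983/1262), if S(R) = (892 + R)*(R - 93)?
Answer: -3388452093885/1592644 ≈ -2.1276e+6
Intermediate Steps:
S(R) = (-93 + R)*(892 + R) (S(R) = (892 + R)*(-93 + R) = (-93 + R)*(892 + R))
-2045231 + S(983/1262) = -2045231 + (-82956 + (983/1262)² + 799*(983/1262)) = -2045231 + (-82956 + 966289/1592644 + 785417/1262) = -2045231 - 131127213121/1592644 = -3388452093885/1592644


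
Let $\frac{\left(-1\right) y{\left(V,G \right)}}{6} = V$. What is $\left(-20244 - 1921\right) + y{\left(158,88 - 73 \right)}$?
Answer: $-23113$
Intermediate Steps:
$y{\left(V,G \right)} = - 6 V$
$\left(-20244 - 1921\right) + y{\left(158,88 - 73 \right)} = \left(-20244 - 1921\right) - 948 = -22165 - 948 = -23113$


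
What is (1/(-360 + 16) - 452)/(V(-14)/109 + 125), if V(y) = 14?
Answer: -16948301/4691816 ≈ -3.6123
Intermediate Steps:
(1/(-360 + 16) - 452)/(V(-14)/109 + 125) = (1/(-360 + 16) - 452)/(14/109 + 125) = (1/(-344) - 452)/(14*(1/109) + 125) = (-1/344 - 452)/(14/109 + 125) = -155489/(344*13639/109) = -155489/344*109/13639 = -16948301/4691816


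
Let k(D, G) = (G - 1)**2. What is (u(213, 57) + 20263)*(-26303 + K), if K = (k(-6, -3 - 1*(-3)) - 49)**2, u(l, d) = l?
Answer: -491403524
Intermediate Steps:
k(D, G) = (-1 + G)**2
K = 2304 (K = ((-1 + (-3 - 1*(-3)))**2 - 49)**2 = ((-1 + (-3 + 3))**2 - 49)**2 = ((-1 + 0)**2 - 49)**2 = ((-1)**2 - 49)**2 = (1 - 49)**2 = (-48)**2 = 2304)
(u(213, 57) + 20263)*(-26303 + K) = (213 + 20263)*(-26303 + 2304) = 20476*(-23999) = -491403524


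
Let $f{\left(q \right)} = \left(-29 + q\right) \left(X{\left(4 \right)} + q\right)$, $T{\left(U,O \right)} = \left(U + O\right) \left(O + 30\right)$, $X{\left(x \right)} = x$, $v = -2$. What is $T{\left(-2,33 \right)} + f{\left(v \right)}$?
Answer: $1891$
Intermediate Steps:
$T{\left(U,O \right)} = \left(30 + O\right) \left(O + U\right)$ ($T{\left(U,O \right)} = \left(O + U\right) \left(30 + O\right) = \left(30 + O\right) \left(O + U\right)$)
$f{\left(q \right)} = \left(-29 + q\right) \left(4 + q\right)$
$T{\left(-2,33 \right)} + f{\left(v \right)} = \left(33^{2} + 30 \cdot 33 + 30 \left(-2\right) + 33 \left(-2\right)\right) - \left(66 - 4\right) = \left(1089 + 990 - 60 - 66\right) + \left(-116 + 4 + 50\right) = 1953 - 62 = 1891$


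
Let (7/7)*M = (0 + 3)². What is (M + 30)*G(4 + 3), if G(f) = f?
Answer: 273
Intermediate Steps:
M = 9 (M = (0 + 3)² = 3² = 9)
(M + 30)*G(4 + 3) = (9 + 30)*(4 + 3) = 39*7 = 273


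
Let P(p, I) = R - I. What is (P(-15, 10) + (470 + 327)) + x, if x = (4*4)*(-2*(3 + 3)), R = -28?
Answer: 567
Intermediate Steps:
x = -192 (x = 16*(-2*6) = 16*(-12) = -192)
P(p, I) = -28 - I
(P(-15, 10) + (470 + 327)) + x = ((-28 - 1*10) + (470 + 327)) - 192 = ((-28 - 10) + 797) - 192 = (-38 + 797) - 192 = 759 - 192 = 567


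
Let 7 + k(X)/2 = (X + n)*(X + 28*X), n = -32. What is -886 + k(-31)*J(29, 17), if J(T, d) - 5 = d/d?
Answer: 678674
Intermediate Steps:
J(T, d) = 6 (J(T, d) = 5 + d/d = 5 + 1 = 6)
k(X) = -14 + 58*X*(-32 + X) (k(X) = -14 + 2*((X - 32)*(X + 28*X)) = -14 + 2*((-32 + X)*(29*X)) = -14 + 2*(29*X*(-32 + X)) = -14 + 58*X*(-32 + X))
-886 + k(-31)*J(29, 17) = -886 + (-14 - 1856*(-31) + 58*(-31)**2)*6 = -886 + (-14 + 57536 + 58*961)*6 = -886 + (-14 + 57536 + 55738)*6 = -886 + 113260*6 = -886 + 679560 = 678674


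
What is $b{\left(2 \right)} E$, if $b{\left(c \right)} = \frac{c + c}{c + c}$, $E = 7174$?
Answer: $7174$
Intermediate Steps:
$b{\left(c \right)} = 1$ ($b{\left(c \right)} = \frac{2 c}{2 c} = 2 c \frac{1}{2 c} = 1$)
$b{\left(2 \right)} E = 1 \cdot 7174 = 7174$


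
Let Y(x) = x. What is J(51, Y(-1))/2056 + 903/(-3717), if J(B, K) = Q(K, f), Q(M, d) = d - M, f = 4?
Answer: -87523/363912 ≈ -0.24051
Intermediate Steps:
J(B, K) = 4 - K
J(51, Y(-1))/2056 + 903/(-3717) = (4 - 1*(-1))/2056 + 903/(-3717) = (4 + 1)*(1/2056) + 903*(-1/3717) = 5*(1/2056) - 43/177 = 5/2056 - 43/177 = -87523/363912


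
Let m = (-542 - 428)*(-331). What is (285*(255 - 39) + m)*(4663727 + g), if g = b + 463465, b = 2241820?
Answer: 2819605061560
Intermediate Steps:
m = 321070 (m = -970*(-331) = 321070)
g = 2705285 (g = 2241820 + 463465 = 2705285)
(285*(255 - 39) + m)*(4663727 + g) = (285*(255 - 39) + 321070)*(4663727 + 2705285) = (285*216 + 321070)*7369012 = (61560 + 321070)*7369012 = 382630*7369012 = 2819605061560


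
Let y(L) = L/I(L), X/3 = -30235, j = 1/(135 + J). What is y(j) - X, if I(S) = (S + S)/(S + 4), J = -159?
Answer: 4353935/48 ≈ 90707.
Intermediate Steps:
I(S) = 2*S/(4 + S) (I(S) = (2*S)/(4 + S) = 2*S/(4 + S))
j = -1/24 (j = 1/(135 - 159) = 1/(-24) = -1/24 ≈ -0.041667)
X = -90705 (X = 3*(-30235) = -90705)
y(L) = 2 + L/2 (y(L) = L/((2*L/(4 + L))) = L*((4 + L)/(2*L)) = 2 + L/2)
y(j) - X = (2 + (½)*(-1/24)) - 1*(-90705) = (2 - 1/48) + 90705 = 95/48 + 90705 = 4353935/48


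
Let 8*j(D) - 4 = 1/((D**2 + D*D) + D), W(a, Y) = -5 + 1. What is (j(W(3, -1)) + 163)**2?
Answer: 1341390625/50176 ≈ 26734.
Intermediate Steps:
W(a, Y) = -4
j(D) = 1/2 + 1/(8*(D + 2*D**2)) (j(D) = 1/2 + 1/(8*((D**2 + D*D) + D)) = 1/2 + 1/(8*((D**2 + D**2) + D)) = 1/2 + 1/(8*(2*D**2 + D)) = 1/2 + 1/(8*(D + 2*D**2)))
(j(W(3, -1)) + 163)**2 = ((1/8 + (-4)**2 + (1/2)*(-4))/((-4)*(1 + 2*(-4))) + 163)**2 = (-(1/8 + 16 - 2)/(4*(1 - 8)) + 163)**2 = (-1/4*113/8/(-7) + 163)**2 = (-1/4*(-1/7)*113/8 + 163)**2 = (113/224 + 163)**2 = (36625/224)**2 = 1341390625/50176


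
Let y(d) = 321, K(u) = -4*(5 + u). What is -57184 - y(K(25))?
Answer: -57505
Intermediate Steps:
K(u) = -20 - 4*u
-57184 - y(K(25)) = -57184 - 1*321 = -57184 - 321 = -57505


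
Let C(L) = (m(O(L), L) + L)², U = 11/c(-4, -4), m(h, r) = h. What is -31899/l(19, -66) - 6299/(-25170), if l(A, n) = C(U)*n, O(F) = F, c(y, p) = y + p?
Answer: 2149444849/33501270 ≈ 64.160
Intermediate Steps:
c(y, p) = p + y
U = -11/8 (U = 11/(-4 - 4) = 11/(-8) = 11*(-⅛) = -11/8 ≈ -1.3750)
C(L) = 4*L² (C(L) = (L + L)² = (2*L)² = 4*L²)
l(A, n) = 121*n/16 (l(A, n) = (4*(-11/8)²)*n = (4*(121/64))*n = 121*n/16)
-31899/l(19, -66) - 6299/(-25170) = -31899/((121/16)*(-66)) - 6299/(-25170) = -31899/(-3993/8) - 6299*(-1/25170) = -31899*(-8/3993) + 6299/25170 = 85064/1331 + 6299/25170 = 2149444849/33501270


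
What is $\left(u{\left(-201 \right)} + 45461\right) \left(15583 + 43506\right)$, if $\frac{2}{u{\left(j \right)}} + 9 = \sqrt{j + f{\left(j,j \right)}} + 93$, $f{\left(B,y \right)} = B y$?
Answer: $\frac{3709703971426}{1381} + \frac{295445 \sqrt{402}}{8286} \approx 2.6862 \cdot 10^{9}$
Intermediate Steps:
$u{\left(j \right)} = \frac{2}{84 + \sqrt{j + j^{2}}}$ ($u{\left(j \right)} = \frac{2}{-9 + \left(\sqrt{j + j j} + 93\right)} = \frac{2}{-9 + \left(\sqrt{j + j^{2}} + 93\right)} = \frac{2}{-9 + \left(93 + \sqrt{j + j^{2}}\right)} = \frac{2}{84 + \sqrt{j + j^{2}}}$)
$\left(u{\left(-201 \right)} + 45461\right) \left(15583 + 43506\right) = \left(\frac{2}{84 + \sqrt{- 201 \left(1 - 201\right)}} + 45461\right) \left(15583 + 43506\right) = \left(\frac{2}{84 + \sqrt{\left(-201\right) \left(-200\right)}} + 45461\right) 59089 = \left(\frac{2}{84 + \sqrt{40200}} + 45461\right) 59089 = \left(\frac{2}{84 + 10 \sqrt{402}} + 45461\right) 59089 = \left(45461 + \frac{2}{84 + 10 \sqrt{402}}\right) 59089 = 2686245029 + \frac{118178}{84 + 10 \sqrt{402}}$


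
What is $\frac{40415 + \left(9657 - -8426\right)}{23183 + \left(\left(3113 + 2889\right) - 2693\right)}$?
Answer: $\frac{29249}{13246} \approx 2.2081$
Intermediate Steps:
$\frac{40415 + \left(9657 - -8426\right)}{23183 + \left(\left(3113 + 2889\right) - 2693\right)} = \frac{40415 + \left(9657 + 8426\right)}{23183 + \left(6002 - 2693\right)} = \frac{40415 + 18083}{23183 + 3309} = \frac{58498}{26492} = 58498 \cdot \frac{1}{26492} = \frac{29249}{13246}$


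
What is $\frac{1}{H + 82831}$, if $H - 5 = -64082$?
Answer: $\frac{1}{18754} \approx 5.3322 \cdot 10^{-5}$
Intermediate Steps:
$H = -64077$ ($H = 5 - 64082 = -64077$)
$\frac{1}{H + 82831} = \frac{1}{-64077 + 82831} = \frac{1}{18754}$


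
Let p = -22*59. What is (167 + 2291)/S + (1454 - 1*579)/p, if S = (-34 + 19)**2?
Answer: 2993609/292050 ≈ 10.250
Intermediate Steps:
p = -1298
S = 225 (S = (-15)**2 = 225)
(167 + 2291)/S + (1454 - 1*579)/p = (167 + 2291)/225 + (1454 - 1*579)/(-1298) = 2458*(1/225) + (1454 - 579)*(-1/1298) = 2458/225 + 875*(-1/1298) = 2458/225 - 875/1298 = 2993609/292050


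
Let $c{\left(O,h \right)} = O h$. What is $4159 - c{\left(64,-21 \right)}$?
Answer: $5503$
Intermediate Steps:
$4159 - c{\left(64,-21 \right)} = 4159 - 64 \left(-21\right) = 4159 - -1344 = 4159 + 1344 = 5503$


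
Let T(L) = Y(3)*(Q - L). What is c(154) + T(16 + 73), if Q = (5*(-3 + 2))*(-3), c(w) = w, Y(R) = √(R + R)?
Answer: 154 - 74*√6 ≈ -27.262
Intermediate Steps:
Y(R) = √2*√R (Y(R) = √(2*R) = √2*√R)
Q = 15 (Q = (5*(-1))*(-3) = -5*(-3) = 15)
T(L) = √6*(15 - L) (T(L) = (√2*√3)*(15 - L) = √6*(15 - L))
c(154) + T(16 + 73) = 154 + √6*(15 - (16 + 73)) = 154 + √6*(15 - 1*89) = 154 + √6*(15 - 89) = 154 + √6*(-74) = 154 - 74*√6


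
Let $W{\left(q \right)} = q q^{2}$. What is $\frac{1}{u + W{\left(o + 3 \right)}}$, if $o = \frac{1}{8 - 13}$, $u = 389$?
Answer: $\frac{125}{51369} \approx 0.0024334$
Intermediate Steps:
$o = - \frac{1}{5}$ ($o = \frac{1}{-5} = - \frac{1}{5} \approx -0.2$)
$W{\left(q \right)} = q^{3}$
$\frac{1}{u + W{\left(o + 3 \right)}} = \frac{1}{389 + \left(- \frac{1}{5} + 3\right)^{3}} = \frac{1}{389 + \left(\frac{14}{5}\right)^{3}} = \frac{1}{389 + \frac{2744}{125}} = \frac{1}{\frac{51369}{125}} = \frac{125}{51369}$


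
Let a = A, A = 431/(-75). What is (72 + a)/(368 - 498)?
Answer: -4969/9750 ≈ -0.50964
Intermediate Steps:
A = -431/75 (A = 431*(-1/75) = -431/75 ≈ -5.7467)
a = -431/75 ≈ -5.7467
(72 + a)/(368 - 498) = (72 - 431/75)/(368 - 498) = (4969/75)/(-130) = (4969/75)*(-1/130) = -4969/9750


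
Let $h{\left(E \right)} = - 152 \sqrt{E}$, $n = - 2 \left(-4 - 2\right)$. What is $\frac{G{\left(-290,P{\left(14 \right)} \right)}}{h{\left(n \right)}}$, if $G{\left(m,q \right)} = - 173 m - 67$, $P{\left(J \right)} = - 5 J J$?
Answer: $- \frac{879 \sqrt{3}}{16} \approx -95.155$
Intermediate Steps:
$n = 12$ ($n = \left(-2\right) \left(-6\right) = 12$)
$P{\left(J \right)} = - 5 J^{2}$
$G{\left(m,q \right)} = -67 - 173 m$
$\frac{G{\left(-290,P{\left(14 \right)} \right)}}{h{\left(n \right)}} = \frac{-67 - -50170}{\left(-152\right) \sqrt{12}} = \frac{-67 + 50170}{\left(-152\right) 2 \sqrt{3}} = \frac{50103}{\left(-304\right) \sqrt{3}} = 50103 \left(- \frac{\sqrt{3}}{912}\right) = - \frac{879 \sqrt{3}}{16}$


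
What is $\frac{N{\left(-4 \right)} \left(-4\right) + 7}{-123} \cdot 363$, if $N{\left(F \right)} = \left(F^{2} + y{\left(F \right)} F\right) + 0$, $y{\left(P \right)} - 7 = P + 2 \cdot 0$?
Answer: $\frac{1089}{41} \approx 26.561$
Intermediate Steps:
$y{\left(P \right)} = 7 + P$ ($y{\left(P \right)} = 7 + \left(P + 2 \cdot 0\right) = 7 + \left(P + 0\right) = 7 + P$)
$N{\left(F \right)} = F^{2} + F \left(7 + F\right)$ ($N{\left(F \right)} = \left(F^{2} + \left(7 + F\right) F\right) + 0 = \left(F^{2} + F \left(7 + F\right)\right) + 0 = F^{2} + F \left(7 + F\right)$)
$\frac{N{\left(-4 \right)} \left(-4\right) + 7}{-123} \cdot 363 = \frac{- 4 \left(7 + 2 \left(-4\right)\right) \left(-4\right) + 7}{-123} \cdot 363 = \left(- 4 \left(7 - 8\right) \left(-4\right) + 7\right) \left(- \frac{1}{123}\right) 363 = \left(\left(-4\right) \left(-1\right) \left(-4\right) + 7\right) \left(- \frac{1}{123}\right) 363 = \left(4 \left(-4\right) + 7\right) \left(- \frac{1}{123}\right) 363 = \left(-16 + 7\right) \left(- \frac{1}{123}\right) 363 = \left(-9\right) \left(- \frac{1}{123}\right) 363 = \frac{3}{41} \cdot 363 = \frac{1089}{41}$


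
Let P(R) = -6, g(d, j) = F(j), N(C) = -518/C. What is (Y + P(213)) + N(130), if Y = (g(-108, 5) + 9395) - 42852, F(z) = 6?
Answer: -2174964/65 ≈ -33461.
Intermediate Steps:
g(d, j) = 6
Y = -33451 (Y = (6 + 9395) - 42852 = 9401 - 42852 = -33451)
(Y + P(213)) + N(130) = (-33451 - 6) - 518/130 = -33457 - 518*1/130 = -33457 - 259/65 = -2174964/65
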